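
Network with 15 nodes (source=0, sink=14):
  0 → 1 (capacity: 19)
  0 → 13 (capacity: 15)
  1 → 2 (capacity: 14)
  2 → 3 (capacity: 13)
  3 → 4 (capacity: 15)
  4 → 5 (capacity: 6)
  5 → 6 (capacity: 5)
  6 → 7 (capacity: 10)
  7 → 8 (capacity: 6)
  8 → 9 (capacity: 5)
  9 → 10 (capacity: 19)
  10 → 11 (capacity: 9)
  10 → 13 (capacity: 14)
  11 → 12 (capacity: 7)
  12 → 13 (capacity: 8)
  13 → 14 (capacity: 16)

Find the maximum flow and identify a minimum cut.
Max flow = 16, Min cut edges: (13,14)

Maximum flow: 16
Minimum cut: (13,14)
Partition: S = [0, 1, 2, 3, 4, 5, 6, 7, 8, 9, 10, 11, 12, 13], T = [14]

Max-flow min-cut theorem verified: both equal 16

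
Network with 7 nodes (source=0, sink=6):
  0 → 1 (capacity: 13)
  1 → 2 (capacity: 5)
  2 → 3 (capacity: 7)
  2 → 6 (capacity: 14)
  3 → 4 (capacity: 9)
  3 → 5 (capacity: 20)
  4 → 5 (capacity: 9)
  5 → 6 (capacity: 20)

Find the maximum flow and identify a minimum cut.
Max flow = 5, Min cut edges: (1,2)

Maximum flow: 5
Minimum cut: (1,2)
Partition: S = [0, 1], T = [2, 3, 4, 5, 6]

Max-flow min-cut theorem verified: both equal 5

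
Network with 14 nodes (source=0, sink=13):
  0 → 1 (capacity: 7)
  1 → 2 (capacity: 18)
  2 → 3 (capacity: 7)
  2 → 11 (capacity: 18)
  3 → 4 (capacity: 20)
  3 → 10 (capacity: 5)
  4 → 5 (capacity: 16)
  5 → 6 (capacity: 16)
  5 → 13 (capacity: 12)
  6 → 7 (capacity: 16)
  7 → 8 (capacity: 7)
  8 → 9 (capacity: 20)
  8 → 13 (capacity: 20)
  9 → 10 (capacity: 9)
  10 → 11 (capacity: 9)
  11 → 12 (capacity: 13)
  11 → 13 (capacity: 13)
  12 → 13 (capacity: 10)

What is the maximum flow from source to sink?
Maximum flow = 7

Max flow: 7

Flow assignment:
  0 → 1: 7/7
  1 → 2: 7/18
  2 → 11: 7/18
  11 → 13: 7/13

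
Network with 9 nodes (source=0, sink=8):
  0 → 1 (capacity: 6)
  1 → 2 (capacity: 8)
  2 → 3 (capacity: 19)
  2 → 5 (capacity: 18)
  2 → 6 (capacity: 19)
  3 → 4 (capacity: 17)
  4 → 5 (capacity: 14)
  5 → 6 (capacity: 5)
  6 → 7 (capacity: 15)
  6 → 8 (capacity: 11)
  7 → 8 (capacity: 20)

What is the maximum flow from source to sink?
Maximum flow = 6

Max flow: 6

Flow assignment:
  0 → 1: 6/6
  1 → 2: 6/8
  2 → 6: 6/19
  6 → 8: 6/11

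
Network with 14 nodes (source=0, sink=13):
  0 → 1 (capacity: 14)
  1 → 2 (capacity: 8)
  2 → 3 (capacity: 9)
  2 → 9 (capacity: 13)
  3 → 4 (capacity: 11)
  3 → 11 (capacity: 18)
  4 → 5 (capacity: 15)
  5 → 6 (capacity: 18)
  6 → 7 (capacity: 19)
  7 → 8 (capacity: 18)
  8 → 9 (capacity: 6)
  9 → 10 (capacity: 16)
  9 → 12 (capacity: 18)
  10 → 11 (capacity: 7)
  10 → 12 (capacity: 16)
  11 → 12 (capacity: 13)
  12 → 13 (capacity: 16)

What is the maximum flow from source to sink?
Maximum flow = 8

Max flow: 8

Flow assignment:
  0 → 1: 8/14
  1 → 2: 8/8
  2 → 9: 8/13
  9 → 12: 8/18
  12 → 13: 8/16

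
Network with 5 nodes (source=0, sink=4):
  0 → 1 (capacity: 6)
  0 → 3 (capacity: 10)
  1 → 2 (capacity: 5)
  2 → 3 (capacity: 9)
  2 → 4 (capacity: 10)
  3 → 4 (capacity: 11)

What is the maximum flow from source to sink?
Maximum flow = 15

Max flow: 15

Flow assignment:
  0 → 1: 5/6
  0 → 3: 10/10
  1 → 2: 5/5
  2 → 4: 5/10
  3 → 4: 10/11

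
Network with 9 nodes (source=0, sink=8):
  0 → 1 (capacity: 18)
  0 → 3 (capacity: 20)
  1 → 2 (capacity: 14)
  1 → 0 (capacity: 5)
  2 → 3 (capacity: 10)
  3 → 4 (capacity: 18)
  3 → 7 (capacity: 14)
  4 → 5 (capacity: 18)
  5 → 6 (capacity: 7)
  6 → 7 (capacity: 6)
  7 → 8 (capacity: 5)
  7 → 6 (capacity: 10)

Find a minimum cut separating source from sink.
Min cut value = 5, edges: (7,8)

Min cut value: 5
Partition: S = [0, 1, 2, 3, 4, 5, 6, 7], T = [8]
Cut edges: (7,8)

By max-flow min-cut theorem, max flow = min cut = 5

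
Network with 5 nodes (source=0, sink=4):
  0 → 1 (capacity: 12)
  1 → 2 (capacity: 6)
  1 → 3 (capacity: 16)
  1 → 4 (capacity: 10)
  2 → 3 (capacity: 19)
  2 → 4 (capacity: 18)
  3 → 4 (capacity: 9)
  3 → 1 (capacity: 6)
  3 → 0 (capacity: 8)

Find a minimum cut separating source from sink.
Min cut value = 12, edges: (0,1)

Min cut value: 12
Partition: S = [0], T = [1, 2, 3, 4]
Cut edges: (0,1)

By max-flow min-cut theorem, max flow = min cut = 12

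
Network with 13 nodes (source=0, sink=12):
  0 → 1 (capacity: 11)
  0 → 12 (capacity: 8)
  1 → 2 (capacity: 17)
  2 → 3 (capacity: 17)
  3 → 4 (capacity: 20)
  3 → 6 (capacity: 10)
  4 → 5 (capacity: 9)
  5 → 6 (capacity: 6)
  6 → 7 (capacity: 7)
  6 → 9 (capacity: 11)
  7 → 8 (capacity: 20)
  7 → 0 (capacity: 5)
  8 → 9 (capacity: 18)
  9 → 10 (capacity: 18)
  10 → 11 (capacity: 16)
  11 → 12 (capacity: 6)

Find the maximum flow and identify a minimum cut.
Max flow = 14, Min cut edges: (0,12), (11,12)

Maximum flow: 14
Minimum cut: (0,12), (11,12)
Partition: S = [0, 1, 2, 3, 4, 5, 6, 7, 8, 9, 10, 11], T = [12]

Max-flow min-cut theorem verified: both equal 14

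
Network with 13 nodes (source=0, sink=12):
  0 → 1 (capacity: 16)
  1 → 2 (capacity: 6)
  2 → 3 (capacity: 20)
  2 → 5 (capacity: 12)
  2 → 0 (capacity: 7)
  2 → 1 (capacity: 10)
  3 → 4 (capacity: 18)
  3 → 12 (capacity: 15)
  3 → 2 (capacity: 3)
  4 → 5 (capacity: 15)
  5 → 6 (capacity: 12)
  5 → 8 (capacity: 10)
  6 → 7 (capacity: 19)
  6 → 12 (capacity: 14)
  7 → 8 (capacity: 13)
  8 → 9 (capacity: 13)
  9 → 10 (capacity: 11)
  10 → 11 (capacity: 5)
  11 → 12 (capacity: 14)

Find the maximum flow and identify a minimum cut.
Max flow = 6, Min cut edges: (1,2)

Maximum flow: 6
Minimum cut: (1,2)
Partition: S = [0, 1], T = [2, 3, 4, 5, 6, 7, 8, 9, 10, 11, 12]

Max-flow min-cut theorem verified: both equal 6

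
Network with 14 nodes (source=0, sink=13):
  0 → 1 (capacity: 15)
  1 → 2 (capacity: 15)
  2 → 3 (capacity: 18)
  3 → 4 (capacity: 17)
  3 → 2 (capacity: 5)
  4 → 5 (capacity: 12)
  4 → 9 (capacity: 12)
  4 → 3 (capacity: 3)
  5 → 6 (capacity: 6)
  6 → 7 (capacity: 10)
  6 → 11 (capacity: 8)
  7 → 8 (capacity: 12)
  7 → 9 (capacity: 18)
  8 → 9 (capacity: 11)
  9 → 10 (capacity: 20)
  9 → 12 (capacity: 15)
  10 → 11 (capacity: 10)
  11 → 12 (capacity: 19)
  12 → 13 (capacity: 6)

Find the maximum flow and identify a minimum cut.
Max flow = 6, Min cut edges: (12,13)

Maximum flow: 6
Minimum cut: (12,13)
Partition: S = [0, 1, 2, 3, 4, 5, 6, 7, 8, 9, 10, 11, 12], T = [13]

Max-flow min-cut theorem verified: both equal 6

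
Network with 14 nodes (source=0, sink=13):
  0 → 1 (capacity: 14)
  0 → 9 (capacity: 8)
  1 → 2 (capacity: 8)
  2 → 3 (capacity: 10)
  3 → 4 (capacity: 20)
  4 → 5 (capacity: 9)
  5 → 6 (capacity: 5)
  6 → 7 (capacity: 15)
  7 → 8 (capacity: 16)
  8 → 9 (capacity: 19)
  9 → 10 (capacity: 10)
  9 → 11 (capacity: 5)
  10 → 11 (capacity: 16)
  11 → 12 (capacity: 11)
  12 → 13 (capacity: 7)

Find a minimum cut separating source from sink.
Min cut value = 7, edges: (12,13)

Min cut value: 7
Partition: S = [0, 1, 2, 3, 4, 5, 6, 7, 8, 9, 10, 11, 12], T = [13]
Cut edges: (12,13)

By max-flow min-cut theorem, max flow = min cut = 7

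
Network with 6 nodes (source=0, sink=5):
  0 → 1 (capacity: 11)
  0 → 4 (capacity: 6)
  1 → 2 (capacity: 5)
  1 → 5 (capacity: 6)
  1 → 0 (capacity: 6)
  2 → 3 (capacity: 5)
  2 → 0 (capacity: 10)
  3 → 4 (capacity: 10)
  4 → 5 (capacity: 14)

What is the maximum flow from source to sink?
Maximum flow = 17

Max flow: 17

Flow assignment:
  0 → 1: 11/11
  0 → 4: 6/6
  1 → 2: 5/5
  1 → 5: 6/6
  2 → 3: 5/5
  3 → 4: 5/10
  4 → 5: 11/14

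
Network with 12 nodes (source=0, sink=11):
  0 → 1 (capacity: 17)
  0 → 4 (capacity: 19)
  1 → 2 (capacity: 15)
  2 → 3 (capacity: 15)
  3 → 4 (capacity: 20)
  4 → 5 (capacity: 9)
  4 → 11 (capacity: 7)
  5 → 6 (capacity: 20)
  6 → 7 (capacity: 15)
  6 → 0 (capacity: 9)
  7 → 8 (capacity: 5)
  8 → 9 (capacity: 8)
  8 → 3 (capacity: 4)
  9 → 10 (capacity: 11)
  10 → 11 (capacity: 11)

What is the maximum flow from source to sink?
Maximum flow = 12

Max flow: 12

Flow assignment:
  0 → 4: 16/19
  4 → 5: 9/9
  4 → 11: 7/7
  5 → 6: 9/20
  6 → 7: 5/15
  6 → 0: 4/9
  7 → 8: 5/5
  8 → 9: 5/8
  9 → 10: 5/11
  10 → 11: 5/11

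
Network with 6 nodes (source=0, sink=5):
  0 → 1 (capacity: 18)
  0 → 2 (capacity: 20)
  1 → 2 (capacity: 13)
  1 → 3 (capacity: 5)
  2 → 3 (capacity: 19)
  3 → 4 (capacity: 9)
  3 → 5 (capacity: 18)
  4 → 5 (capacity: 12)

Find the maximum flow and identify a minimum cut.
Max flow = 24, Min cut edges: (1,3), (2,3)

Maximum flow: 24
Minimum cut: (1,3), (2,3)
Partition: S = [0, 1, 2], T = [3, 4, 5]

Max-flow min-cut theorem verified: both equal 24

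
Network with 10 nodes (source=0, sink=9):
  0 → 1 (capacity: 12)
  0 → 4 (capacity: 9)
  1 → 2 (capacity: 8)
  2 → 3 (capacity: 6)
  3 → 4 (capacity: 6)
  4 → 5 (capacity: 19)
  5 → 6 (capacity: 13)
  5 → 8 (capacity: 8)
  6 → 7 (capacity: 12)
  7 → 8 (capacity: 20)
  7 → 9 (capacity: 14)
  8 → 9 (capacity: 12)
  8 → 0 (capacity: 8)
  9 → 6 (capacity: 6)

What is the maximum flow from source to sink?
Maximum flow = 15

Max flow: 15

Flow assignment:
  0 → 1: 6/12
  0 → 4: 9/9
  1 → 2: 6/8
  2 → 3: 6/6
  3 → 4: 6/6
  4 → 5: 15/19
  5 → 6: 7/13
  5 → 8: 8/8
  6 → 7: 7/12
  7 → 9: 7/14
  8 → 9: 8/12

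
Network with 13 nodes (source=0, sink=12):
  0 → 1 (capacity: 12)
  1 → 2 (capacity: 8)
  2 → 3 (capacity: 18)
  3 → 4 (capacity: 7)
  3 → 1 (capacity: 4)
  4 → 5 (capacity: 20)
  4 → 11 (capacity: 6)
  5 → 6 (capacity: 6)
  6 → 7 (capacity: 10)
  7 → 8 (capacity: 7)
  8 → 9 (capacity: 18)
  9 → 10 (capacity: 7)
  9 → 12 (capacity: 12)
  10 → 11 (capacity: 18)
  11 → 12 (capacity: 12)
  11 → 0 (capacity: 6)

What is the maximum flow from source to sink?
Maximum flow = 7

Max flow: 7

Flow assignment:
  0 → 1: 7/12
  1 → 2: 8/8
  2 → 3: 8/18
  3 → 4: 7/7
  3 → 1: 1/4
  4 → 5: 1/20
  4 → 11: 6/6
  5 → 6: 1/6
  6 → 7: 1/10
  7 → 8: 1/7
  8 → 9: 1/18
  9 → 12: 1/12
  11 → 12: 6/12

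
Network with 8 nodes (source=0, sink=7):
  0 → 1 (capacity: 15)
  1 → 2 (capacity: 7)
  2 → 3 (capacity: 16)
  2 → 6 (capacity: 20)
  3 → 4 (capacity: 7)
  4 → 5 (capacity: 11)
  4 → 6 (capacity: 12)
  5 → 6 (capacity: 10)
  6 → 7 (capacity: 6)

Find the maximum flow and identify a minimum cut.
Max flow = 6, Min cut edges: (6,7)

Maximum flow: 6
Minimum cut: (6,7)
Partition: S = [0, 1, 2, 3, 4, 5, 6], T = [7]

Max-flow min-cut theorem verified: both equal 6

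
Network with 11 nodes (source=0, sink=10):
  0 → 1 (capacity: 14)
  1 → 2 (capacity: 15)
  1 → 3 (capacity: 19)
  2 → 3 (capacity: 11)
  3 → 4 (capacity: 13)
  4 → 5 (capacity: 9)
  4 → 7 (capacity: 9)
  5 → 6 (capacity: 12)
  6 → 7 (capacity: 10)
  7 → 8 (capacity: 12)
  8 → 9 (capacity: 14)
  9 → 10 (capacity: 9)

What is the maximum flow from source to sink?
Maximum flow = 9

Max flow: 9

Flow assignment:
  0 → 1: 9/14
  1 → 3: 9/19
  3 → 4: 9/13
  4 → 5: 4/9
  4 → 7: 5/9
  5 → 6: 4/12
  6 → 7: 4/10
  7 → 8: 9/12
  8 → 9: 9/14
  9 → 10: 9/9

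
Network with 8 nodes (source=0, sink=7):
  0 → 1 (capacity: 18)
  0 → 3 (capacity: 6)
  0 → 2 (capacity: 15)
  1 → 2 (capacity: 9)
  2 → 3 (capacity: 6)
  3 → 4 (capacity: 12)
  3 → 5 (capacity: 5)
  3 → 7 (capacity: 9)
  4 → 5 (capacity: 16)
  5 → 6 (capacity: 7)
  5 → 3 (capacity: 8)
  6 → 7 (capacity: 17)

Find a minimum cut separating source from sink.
Min cut value = 12, edges: (0,3), (2,3)

Min cut value: 12
Partition: S = [0, 1, 2], T = [3, 4, 5, 6, 7]
Cut edges: (0,3), (2,3)

By max-flow min-cut theorem, max flow = min cut = 12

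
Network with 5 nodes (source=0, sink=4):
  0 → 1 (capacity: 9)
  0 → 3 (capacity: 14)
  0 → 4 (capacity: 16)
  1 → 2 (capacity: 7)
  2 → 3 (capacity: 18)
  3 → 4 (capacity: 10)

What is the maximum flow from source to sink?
Maximum flow = 26

Max flow: 26

Flow assignment:
  0 → 1: 7/9
  0 → 3: 3/14
  0 → 4: 16/16
  1 → 2: 7/7
  2 → 3: 7/18
  3 → 4: 10/10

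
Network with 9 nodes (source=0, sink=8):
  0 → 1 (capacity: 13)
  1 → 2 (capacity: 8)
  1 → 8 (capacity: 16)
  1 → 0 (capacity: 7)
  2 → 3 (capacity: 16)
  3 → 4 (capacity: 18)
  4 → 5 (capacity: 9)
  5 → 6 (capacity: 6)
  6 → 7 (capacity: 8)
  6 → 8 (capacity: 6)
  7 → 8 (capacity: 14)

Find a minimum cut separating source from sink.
Min cut value = 13, edges: (0,1)

Min cut value: 13
Partition: S = [0], T = [1, 2, 3, 4, 5, 6, 7, 8]
Cut edges: (0,1)

By max-flow min-cut theorem, max flow = min cut = 13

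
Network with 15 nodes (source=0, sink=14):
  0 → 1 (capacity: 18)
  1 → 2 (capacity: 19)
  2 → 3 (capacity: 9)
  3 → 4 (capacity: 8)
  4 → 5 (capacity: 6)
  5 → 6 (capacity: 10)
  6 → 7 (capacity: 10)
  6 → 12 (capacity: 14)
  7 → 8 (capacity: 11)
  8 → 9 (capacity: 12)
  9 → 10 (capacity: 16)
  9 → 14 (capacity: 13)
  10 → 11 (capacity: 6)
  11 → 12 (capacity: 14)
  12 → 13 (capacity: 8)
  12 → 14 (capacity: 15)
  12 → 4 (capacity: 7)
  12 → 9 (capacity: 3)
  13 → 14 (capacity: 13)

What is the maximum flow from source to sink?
Maximum flow = 6

Max flow: 6

Flow assignment:
  0 → 1: 6/18
  1 → 2: 6/19
  2 → 3: 6/9
  3 → 4: 6/8
  4 → 5: 6/6
  5 → 6: 6/10
  6 → 12: 6/14
  12 → 14: 6/15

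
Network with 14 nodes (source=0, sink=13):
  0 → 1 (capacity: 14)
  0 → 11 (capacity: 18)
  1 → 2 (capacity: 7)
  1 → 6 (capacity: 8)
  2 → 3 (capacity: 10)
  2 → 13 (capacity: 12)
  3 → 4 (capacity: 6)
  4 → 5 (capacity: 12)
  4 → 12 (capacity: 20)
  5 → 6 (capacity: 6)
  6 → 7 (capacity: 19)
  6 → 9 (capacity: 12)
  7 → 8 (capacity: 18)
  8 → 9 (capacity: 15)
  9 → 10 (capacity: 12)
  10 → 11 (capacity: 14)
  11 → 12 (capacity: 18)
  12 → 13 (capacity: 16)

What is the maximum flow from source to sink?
Maximum flow = 23

Max flow: 23

Flow assignment:
  0 → 1: 14/14
  0 → 11: 9/18
  1 → 2: 7/7
  1 → 6: 7/8
  2 → 13: 7/12
  6 → 9: 7/12
  9 → 10: 7/12
  10 → 11: 7/14
  11 → 12: 16/18
  12 → 13: 16/16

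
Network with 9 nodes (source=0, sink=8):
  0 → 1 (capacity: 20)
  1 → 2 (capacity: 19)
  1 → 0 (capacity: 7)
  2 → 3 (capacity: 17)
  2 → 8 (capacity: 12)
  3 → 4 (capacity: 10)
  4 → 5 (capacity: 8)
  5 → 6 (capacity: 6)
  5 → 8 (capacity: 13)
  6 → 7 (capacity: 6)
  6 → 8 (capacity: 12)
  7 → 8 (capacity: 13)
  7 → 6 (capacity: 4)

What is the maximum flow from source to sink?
Maximum flow = 19

Max flow: 19

Flow assignment:
  0 → 1: 19/20
  1 → 2: 19/19
  2 → 3: 7/17
  2 → 8: 12/12
  3 → 4: 7/10
  4 → 5: 7/8
  5 → 8: 7/13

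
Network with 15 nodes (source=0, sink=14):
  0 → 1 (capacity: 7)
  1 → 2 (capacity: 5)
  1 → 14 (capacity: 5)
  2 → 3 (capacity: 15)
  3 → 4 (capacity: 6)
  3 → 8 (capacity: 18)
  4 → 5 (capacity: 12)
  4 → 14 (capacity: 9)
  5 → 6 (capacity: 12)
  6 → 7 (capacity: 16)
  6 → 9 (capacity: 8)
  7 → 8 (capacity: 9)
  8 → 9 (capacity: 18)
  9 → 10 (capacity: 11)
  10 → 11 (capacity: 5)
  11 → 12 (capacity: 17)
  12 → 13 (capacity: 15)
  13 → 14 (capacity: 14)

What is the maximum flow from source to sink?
Maximum flow = 7

Max flow: 7

Flow assignment:
  0 → 1: 7/7
  1 → 2: 2/5
  1 → 14: 5/5
  2 → 3: 2/15
  3 → 4: 2/6
  4 → 14: 2/9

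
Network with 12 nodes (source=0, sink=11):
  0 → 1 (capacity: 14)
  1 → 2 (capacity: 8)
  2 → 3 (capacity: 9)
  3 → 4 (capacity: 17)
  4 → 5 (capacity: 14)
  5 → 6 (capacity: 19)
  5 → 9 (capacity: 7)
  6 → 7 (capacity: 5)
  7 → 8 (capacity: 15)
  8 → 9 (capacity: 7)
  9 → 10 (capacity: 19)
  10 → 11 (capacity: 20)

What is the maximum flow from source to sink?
Maximum flow = 8

Max flow: 8

Flow assignment:
  0 → 1: 8/14
  1 → 2: 8/8
  2 → 3: 8/9
  3 → 4: 8/17
  4 → 5: 8/14
  5 → 6: 1/19
  5 → 9: 7/7
  6 → 7: 1/5
  7 → 8: 1/15
  8 → 9: 1/7
  9 → 10: 8/19
  10 → 11: 8/20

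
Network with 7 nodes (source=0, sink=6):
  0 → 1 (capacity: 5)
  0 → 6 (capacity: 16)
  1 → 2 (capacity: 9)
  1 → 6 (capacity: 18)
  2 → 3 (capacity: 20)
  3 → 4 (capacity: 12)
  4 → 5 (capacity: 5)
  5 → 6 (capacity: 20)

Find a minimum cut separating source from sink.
Min cut value = 21, edges: (0,1), (0,6)

Min cut value: 21
Partition: S = [0], T = [1, 2, 3, 4, 5, 6]
Cut edges: (0,1), (0,6)

By max-flow min-cut theorem, max flow = min cut = 21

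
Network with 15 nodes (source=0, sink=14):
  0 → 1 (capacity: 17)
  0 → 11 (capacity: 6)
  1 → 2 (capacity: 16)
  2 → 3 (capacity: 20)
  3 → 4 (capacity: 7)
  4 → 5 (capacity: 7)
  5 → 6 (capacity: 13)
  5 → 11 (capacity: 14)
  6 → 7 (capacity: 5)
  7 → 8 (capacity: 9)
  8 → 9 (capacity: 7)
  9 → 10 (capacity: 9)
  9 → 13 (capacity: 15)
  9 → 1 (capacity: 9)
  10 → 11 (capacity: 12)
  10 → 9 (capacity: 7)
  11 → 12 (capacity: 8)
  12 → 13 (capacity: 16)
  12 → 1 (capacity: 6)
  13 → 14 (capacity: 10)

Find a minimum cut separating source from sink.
Min cut value = 10, edges: (13,14)

Min cut value: 10
Partition: S = [0, 1, 2, 3, 4, 5, 6, 7, 8, 9, 10, 11, 12, 13], T = [14]
Cut edges: (13,14)

By max-flow min-cut theorem, max flow = min cut = 10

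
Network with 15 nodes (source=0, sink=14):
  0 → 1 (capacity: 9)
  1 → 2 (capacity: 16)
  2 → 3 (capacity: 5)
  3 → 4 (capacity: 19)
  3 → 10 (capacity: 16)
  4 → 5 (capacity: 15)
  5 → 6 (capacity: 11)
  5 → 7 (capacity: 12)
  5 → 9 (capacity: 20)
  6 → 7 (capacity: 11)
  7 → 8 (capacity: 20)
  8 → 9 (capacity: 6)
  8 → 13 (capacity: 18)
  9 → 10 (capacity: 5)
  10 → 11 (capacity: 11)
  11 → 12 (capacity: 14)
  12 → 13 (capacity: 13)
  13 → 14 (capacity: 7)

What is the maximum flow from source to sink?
Maximum flow = 5

Max flow: 5

Flow assignment:
  0 → 1: 5/9
  1 → 2: 5/16
  2 → 3: 5/5
  3 → 10: 5/16
  10 → 11: 5/11
  11 → 12: 5/14
  12 → 13: 5/13
  13 → 14: 5/7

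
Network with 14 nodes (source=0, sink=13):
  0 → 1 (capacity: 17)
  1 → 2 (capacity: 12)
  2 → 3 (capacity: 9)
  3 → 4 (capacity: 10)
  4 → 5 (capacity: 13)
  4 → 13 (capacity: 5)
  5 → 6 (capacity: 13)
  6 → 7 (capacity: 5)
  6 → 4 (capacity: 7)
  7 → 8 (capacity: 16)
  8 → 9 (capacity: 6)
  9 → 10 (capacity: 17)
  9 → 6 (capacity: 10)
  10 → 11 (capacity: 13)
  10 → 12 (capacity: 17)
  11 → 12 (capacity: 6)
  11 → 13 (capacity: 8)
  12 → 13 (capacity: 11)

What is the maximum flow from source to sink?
Maximum flow = 9

Max flow: 9

Flow assignment:
  0 → 1: 9/17
  1 → 2: 9/12
  2 → 3: 9/9
  3 → 4: 9/10
  4 → 5: 4/13
  4 → 13: 5/5
  5 → 6: 4/13
  6 → 7: 4/5
  7 → 8: 4/16
  8 → 9: 4/6
  9 → 10: 4/17
  10 → 11: 4/13
  11 → 13: 4/8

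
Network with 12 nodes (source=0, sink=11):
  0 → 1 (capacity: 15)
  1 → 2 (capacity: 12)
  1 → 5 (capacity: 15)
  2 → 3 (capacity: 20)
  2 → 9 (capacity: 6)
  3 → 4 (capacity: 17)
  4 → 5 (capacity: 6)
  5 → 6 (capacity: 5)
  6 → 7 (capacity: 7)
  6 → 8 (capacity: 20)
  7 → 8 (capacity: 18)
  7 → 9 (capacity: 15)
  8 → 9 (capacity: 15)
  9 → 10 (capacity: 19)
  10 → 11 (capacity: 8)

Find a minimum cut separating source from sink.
Min cut value = 8, edges: (10,11)

Min cut value: 8
Partition: S = [0, 1, 2, 3, 4, 5, 6, 7, 8, 9, 10], T = [11]
Cut edges: (10,11)

By max-flow min-cut theorem, max flow = min cut = 8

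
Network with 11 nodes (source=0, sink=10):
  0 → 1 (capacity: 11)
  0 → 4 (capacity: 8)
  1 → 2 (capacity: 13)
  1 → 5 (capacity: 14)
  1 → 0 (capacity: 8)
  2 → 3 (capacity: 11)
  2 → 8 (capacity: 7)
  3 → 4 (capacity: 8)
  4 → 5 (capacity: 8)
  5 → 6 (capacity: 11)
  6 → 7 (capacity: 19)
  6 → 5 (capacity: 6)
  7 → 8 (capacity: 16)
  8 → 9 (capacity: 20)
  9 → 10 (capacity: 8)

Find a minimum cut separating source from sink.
Min cut value = 8, edges: (9,10)

Min cut value: 8
Partition: S = [0, 1, 2, 3, 4, 5, 6, 7, 8, 9], T = [10]
Cut edges: (9,10)

By max-flow min-cut theorem, max flow = min cut = 8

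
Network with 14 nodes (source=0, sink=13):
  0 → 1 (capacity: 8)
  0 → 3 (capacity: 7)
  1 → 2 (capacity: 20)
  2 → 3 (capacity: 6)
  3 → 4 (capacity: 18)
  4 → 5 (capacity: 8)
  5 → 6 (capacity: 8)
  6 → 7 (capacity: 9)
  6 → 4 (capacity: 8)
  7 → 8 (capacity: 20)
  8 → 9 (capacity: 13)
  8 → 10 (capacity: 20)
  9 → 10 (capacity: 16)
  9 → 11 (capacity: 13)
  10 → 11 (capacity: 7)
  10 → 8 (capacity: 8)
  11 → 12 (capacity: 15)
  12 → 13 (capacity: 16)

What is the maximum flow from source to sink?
Maximum flow = 8

Max flow: 8

Flow assignment:
  0 → 1: 6/8
  0 → 3: 2/7
  1 → 2: 6/20
  2 → 3: 6/6
  3 → 4: 8/18
  4 → 5: 8/8
  5 → 6: 8/8
  6 → 7: 8/9
  7 → 8: 8/20
  8 → 9: 8/13
  9 → 11: 8/13
  11 → 12: 8/15
  12 → 13: 8/16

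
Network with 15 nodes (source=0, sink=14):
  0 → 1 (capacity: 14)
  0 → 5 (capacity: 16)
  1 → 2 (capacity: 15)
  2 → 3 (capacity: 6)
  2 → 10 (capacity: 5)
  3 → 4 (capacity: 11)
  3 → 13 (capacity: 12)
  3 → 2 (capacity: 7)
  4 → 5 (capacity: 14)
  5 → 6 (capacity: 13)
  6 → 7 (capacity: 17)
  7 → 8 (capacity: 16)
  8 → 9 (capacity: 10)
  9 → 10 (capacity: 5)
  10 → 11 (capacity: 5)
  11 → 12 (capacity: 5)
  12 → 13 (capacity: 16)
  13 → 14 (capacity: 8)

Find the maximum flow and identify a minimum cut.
Max flow = 8, Min cut edges: (13,14)

Maximum flow: 8
Minimum cut: (13,14)
Partition: S = [0, 1, 2, 3, 4, 5, 6, 7, 8, 9, 10, 11, 12, 13], T = [14]

Max-flow min-cut theorem verified: both equal 8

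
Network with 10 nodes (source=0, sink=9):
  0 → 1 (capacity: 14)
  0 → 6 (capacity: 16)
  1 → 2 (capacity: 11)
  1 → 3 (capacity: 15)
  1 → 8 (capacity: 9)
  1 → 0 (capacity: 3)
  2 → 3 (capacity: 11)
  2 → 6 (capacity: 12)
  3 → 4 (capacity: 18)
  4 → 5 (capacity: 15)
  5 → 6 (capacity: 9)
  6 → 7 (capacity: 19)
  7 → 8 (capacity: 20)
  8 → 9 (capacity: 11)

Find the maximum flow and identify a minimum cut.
Max flow = 11, Min cut edges: (8,9)

Maximum flow: 11
Minimum cut: (8,9)
Partition: S = [0, 1, 2, 3, 4, 5, 6, 7, 8], T = [9]

Max-flow min-cut theorem verified: both equal 11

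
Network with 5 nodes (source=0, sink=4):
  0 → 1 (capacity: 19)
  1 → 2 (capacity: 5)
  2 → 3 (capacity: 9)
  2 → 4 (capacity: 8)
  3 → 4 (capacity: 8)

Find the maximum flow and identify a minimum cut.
Max flow = 5, Min cut edges: (1,2)

Maximum flow: 5
Minimum cut: (1,2)
Partition: S = [0, 1], T = [2, 3, 4]

Max-flow min-cut theorem verified: both equal 5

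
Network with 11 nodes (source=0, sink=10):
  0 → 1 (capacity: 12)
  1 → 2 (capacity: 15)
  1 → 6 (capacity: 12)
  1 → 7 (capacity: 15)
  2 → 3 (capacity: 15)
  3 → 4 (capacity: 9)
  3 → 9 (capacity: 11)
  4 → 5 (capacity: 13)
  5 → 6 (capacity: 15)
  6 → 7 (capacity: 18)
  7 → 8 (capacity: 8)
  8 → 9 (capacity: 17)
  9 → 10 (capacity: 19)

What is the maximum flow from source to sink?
Maximum flow = 12

Max flow: 12

Flow assignment:
  0 → 1: 12/12
  1 → 2: 11/15
  1 → 7: 1/15
  2 → 3: 11/15
  3 → 9: 11/11
  7 → 8: 1/8
  8 → 9: 1/17
  9 → 10: 12/19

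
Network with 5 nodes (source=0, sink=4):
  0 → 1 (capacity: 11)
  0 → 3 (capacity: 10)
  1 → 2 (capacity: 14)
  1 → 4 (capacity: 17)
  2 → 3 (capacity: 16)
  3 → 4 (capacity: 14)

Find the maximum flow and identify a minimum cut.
Max flow = 21, Min cut edges: (0,1), (0,3)

Maximum flow: 21
Minimum cut: (0,1), (0,3)
Partition: S = [0], T = [1, 2, 3, 4]

Max-flow min-cut theorem verified: both equal 21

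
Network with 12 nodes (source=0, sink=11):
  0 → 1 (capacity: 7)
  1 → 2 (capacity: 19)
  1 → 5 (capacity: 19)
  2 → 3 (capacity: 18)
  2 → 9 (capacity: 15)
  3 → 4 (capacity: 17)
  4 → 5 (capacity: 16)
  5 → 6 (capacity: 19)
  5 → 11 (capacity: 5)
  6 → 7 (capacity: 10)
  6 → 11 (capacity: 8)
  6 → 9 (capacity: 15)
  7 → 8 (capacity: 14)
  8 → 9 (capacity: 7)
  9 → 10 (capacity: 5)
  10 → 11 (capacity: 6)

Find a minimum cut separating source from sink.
Min cut value = 7, edges: (0,1)

Min cut value: 7
Partition: S = [0], T = [1, 2, 3, 4, 5, 6, 7, 8, 9, 10, 11]
Cut edges: (0,1)

By max-flow min-cut theorem, max flow = min cut = 7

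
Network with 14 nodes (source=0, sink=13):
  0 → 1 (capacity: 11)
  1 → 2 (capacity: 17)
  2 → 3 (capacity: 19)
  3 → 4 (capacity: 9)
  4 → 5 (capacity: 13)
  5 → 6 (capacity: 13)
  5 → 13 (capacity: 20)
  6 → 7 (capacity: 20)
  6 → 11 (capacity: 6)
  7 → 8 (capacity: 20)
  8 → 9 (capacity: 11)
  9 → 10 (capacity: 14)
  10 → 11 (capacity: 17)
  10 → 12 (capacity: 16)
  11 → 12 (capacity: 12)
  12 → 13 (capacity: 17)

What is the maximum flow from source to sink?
Maximum flow = 9

Max flow: 9

Flow assignment:
  0 → 1: 9/11
  1 → 2: 9/17
  2 → 3: 9/19
  3 → 4: 9/9
  4 → 5: 9/13
  5 → 13: 9/20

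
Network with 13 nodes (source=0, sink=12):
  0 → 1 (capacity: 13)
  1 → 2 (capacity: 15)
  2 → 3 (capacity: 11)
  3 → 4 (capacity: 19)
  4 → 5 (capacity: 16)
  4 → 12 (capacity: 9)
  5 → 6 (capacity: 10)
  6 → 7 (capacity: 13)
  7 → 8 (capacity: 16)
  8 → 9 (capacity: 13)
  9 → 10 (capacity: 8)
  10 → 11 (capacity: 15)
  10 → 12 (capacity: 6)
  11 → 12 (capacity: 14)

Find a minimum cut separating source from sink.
Min cut value = 11, edges: (2,3)

Min cut value: 11
Partition: S = [0, 1, 2], T = [3, 4, 5, 6, 7, 8, 9, 10, 11, 12]
Cut edges: (2,3)

By max-flow min-cut theorem, max flow = min cut = 11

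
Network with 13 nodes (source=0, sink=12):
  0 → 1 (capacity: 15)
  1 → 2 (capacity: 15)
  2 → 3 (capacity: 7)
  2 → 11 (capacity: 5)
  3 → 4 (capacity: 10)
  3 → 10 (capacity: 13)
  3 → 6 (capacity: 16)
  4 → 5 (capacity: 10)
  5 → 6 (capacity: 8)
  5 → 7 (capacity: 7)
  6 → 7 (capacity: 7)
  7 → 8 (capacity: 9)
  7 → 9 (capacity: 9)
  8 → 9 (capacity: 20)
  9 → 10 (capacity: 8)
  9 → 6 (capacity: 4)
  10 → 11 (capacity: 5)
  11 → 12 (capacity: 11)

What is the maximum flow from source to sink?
Maximum flow = 10

Max flow: 10

Flow assignment:
  0 → 1: 10/15
  1 → 2: 10/15
  2 → 3: 5/7
  2 → 11: 5/5
  3 → 10: 5/13
  10 → 11: 5/5
  11 → 12: 10/11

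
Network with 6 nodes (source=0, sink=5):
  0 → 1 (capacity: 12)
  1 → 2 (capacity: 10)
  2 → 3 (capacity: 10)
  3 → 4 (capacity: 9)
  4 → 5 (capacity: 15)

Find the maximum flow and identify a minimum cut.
Max flow = 9, Min cut edges: (3,4)

Maximum flow: 9
Minimum cut: (3,4)
Partition: S = [0, 1, 2, 3], T = [4, 5]

Max-flow min-cut theorem verified: both equal 9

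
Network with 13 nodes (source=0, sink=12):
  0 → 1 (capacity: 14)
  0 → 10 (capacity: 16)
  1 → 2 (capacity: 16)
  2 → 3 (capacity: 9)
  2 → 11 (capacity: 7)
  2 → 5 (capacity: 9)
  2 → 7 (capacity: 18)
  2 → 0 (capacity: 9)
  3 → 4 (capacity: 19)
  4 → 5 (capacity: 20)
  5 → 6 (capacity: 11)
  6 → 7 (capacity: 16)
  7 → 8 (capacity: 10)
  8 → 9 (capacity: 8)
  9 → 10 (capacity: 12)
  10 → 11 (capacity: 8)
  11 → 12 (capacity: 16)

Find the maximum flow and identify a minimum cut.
Max flow = 15, Min cut edges: (2,11), (10,11)

Maximum flow: 15
Minimum cut: (2,11), (10,11)
Partition: S = [0, 1, 2, 3, 4, 5, 6, 7, 8, 9, 10], T = [11, 12]

Max-flow min-cut theorem verified: both equal 15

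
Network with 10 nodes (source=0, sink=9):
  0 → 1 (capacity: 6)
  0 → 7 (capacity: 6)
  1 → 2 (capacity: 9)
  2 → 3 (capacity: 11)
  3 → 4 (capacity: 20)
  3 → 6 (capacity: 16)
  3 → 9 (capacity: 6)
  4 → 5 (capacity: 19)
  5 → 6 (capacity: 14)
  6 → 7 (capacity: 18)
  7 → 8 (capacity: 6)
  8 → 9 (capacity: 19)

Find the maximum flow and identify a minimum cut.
Max flow = 12, Min cut edges: (3,9), (7,8)

Maximum flow: 12
Minimum cut: (3,9), (7,8)
Partition: S = [0, 1, 2, 3, 4, 5, 6, 7], T = [8, 9]

Max-flow min-cut theorem verified: both equal 12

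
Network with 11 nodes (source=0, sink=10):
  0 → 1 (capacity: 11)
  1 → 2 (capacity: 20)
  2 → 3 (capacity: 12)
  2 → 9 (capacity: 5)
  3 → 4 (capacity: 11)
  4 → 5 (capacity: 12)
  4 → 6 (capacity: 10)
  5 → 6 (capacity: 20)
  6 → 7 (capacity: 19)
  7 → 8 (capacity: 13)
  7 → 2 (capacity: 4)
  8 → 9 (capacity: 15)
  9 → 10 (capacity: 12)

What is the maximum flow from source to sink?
Maximum flow = 11

Max flow: 11

Flow assignment:
  0 → 1: 11/11
  1 → 2: 11/20
  2 → 3: 6/12
  2 → 9: 5/5
  3 → 4: 6/11
  4 → 6: 6/10
  6 → 7: 6/19
  7 → 8: 6/13
  8 → 9: 6/15
  9 → 10: 11/12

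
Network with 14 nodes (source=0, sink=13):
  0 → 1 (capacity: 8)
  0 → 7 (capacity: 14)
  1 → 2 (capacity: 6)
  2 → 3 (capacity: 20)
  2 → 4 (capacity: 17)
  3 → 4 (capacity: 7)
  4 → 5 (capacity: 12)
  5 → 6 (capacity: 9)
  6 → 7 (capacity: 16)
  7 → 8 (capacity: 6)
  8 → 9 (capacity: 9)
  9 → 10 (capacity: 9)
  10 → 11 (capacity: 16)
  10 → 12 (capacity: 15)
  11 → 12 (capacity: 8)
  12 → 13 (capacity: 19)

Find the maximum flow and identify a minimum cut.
Max flow = 6, Min cut edges: (7,8)

Maximum flow: 6
Minimum cut: (7,8)
Partition: S = [0, 1, 2, 3, 4, 5, 6, 7], T = [8, 9, 10, 11, 12, 13]

Max-flow min-cut theorem verified: both equal 6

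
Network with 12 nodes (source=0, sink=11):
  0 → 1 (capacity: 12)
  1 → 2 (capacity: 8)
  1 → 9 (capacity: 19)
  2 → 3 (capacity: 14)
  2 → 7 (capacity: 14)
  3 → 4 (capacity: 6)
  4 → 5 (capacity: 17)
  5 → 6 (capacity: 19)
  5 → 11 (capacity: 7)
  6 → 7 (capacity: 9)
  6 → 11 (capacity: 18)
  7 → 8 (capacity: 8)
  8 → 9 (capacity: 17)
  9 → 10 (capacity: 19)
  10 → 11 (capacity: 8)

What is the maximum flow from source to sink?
Maximum flow = 12

Max flow: 12

Flow assignment:
  0 → 1: 12/12
  1 → 2: 4/8
  1 → 9: 8/19
  2 → 3: 4/14
  3 → 4: 4/6
  4 → 5: 4/17
  5 → 11: 4/7
  9 → 10: 8/19
  10 → 11: 8/8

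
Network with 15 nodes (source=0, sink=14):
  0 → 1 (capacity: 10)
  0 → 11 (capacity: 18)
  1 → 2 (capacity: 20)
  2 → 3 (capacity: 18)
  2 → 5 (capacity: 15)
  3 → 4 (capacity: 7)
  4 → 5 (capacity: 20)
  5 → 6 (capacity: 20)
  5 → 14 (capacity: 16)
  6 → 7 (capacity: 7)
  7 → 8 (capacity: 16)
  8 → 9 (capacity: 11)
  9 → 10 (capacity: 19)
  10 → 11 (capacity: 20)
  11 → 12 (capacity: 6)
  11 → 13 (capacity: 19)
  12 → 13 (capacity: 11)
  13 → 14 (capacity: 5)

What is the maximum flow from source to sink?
Maximum flow = 15

Max flow: 15

Flow assignment:
  0 → 1: 10/10
  0 → 11: 5/18
  1 → 2: 10/20
  2 → 5: 10/15
  5 → 14: 10/16
  11 → 13: 5/19
  13 → 14: 5/5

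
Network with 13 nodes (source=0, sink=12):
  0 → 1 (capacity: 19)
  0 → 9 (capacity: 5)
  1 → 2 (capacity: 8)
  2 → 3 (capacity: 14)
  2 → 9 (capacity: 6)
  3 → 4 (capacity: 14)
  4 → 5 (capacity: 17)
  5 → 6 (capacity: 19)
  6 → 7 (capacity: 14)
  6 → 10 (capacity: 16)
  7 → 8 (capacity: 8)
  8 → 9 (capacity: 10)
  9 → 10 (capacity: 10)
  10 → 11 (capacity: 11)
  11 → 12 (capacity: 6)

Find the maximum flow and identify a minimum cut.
Max flow = 6, Min cut edges: (11,12)

Maximum flow: 6
Minimum cut: (11,12)
Partition: S = [0, 1, 2, 3, 4, 5, 6, 7, 8, 9, 10, 11], T = [12]

Max-flow min-cut theorem verified: both equal 6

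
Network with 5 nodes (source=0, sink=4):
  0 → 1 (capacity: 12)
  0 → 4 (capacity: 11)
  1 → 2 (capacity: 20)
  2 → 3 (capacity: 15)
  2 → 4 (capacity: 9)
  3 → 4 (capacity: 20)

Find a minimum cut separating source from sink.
Min cut value = 23, edges: (0,1), (0,4)

Min cut value: 23
Partition: S = [0], T = [1, 2, 3, 4]
Cut edges: (0,1), (0,4)

By max-flow min-cut theorem, max flow = min cut = 23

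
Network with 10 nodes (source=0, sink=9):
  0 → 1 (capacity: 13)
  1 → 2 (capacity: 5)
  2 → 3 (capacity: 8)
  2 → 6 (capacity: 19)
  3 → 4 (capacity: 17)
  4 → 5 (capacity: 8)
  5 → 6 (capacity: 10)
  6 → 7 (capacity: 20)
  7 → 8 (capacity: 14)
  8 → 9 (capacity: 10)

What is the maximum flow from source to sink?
Maximum flow = 5

Max flow: 5

Flow assignment:
  0 → 1: 5/13
  1 → 2: 5/5
  2 → 6: 5/19
  6 → 7: 5/20
  7 → 8: 5/14
  8 → 9: 5/10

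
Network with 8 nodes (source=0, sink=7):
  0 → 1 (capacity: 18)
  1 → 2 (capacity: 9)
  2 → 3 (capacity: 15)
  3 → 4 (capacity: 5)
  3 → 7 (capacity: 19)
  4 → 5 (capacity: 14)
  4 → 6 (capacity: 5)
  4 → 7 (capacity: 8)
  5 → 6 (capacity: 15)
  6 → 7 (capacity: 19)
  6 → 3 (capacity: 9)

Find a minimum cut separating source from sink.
Min cut value = 9, edges: (1,2)

Min cut value: 9
Partition: S = [0, 1], T = [2, 3, 4, 5, 6, 7]
Cut edges: (1,2)

By max-flow min-cut theorem, max flow = min cut = 9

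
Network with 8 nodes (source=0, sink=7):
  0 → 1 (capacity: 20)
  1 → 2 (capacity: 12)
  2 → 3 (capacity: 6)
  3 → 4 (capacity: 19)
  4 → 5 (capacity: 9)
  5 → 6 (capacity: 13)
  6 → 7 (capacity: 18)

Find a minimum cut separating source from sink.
Min cut value = 6, edges: (2,3)

Min cut value: 6
Partition: S = [0, 1, 2], T = [3, 4, 5, 6, 7]
Cut edges: (2,3)

By max-flow min-cut theorem, max flow = min cut = 6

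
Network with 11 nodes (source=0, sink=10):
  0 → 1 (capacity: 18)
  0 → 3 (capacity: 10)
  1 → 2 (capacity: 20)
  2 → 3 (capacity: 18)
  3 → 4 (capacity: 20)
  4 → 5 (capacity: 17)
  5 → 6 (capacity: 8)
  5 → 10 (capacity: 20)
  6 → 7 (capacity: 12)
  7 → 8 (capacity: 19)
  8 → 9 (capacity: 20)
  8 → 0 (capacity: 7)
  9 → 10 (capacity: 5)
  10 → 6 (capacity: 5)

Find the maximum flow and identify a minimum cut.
Max flow = 17, Min cut edges: (4,5)

Maximum flow: 17
Minimum cut: (4,5)
Partition: S = [0, 1, 2, 3, 4], T = [5, 6, 7, 8, 9, 10]

Max-flow min-cut theorem verified: both equal 17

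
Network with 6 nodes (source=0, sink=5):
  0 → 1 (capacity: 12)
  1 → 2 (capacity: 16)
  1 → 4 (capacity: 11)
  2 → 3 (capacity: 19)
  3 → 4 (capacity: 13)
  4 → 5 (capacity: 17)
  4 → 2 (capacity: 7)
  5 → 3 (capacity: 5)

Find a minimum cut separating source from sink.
Min cut value = 12, edges: (0,1)

Min cut value: 12
Partition: S = [0], T = [1, 2, 3, 4, 5]
Cut edges: (0,1)

By max-flow min-cut theorem, max flow = min cut = 12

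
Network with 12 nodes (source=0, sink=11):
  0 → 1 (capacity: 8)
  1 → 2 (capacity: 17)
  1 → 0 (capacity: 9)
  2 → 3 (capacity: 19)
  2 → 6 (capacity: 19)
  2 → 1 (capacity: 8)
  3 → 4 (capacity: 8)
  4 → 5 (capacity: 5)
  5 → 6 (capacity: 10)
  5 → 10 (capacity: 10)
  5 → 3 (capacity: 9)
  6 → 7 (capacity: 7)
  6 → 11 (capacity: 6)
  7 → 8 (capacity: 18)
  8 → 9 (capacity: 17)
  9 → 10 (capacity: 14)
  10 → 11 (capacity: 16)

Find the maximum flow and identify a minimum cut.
Max flow = 8, Min cut edges: (0,1)

Maximum flow: 8
Minimum cut: (0,1)
Partition: S = [0], T = [1, 2, 3, 4, 5, 6, 7, 8, 9, 10, 11]

Max-flow min-cut theorem verified: both equal 8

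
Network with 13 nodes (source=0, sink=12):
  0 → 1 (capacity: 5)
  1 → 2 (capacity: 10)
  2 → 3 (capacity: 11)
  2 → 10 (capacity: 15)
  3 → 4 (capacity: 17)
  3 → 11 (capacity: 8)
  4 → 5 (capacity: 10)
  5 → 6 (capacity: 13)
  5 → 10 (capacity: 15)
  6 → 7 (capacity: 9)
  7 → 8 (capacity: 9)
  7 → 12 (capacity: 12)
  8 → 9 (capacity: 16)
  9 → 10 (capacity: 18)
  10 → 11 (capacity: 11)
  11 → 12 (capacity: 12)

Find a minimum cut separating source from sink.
Min cut value = 5, edges: (0,1)

Min cut value: 5
Partition: S = [0], T = [1, 2, 3, 4, 5, 6, 7, 8, 9, 10, 11, 12]
Cut edges: (0,1)

By max-flow min-cut theorem, max flow = min cut = 5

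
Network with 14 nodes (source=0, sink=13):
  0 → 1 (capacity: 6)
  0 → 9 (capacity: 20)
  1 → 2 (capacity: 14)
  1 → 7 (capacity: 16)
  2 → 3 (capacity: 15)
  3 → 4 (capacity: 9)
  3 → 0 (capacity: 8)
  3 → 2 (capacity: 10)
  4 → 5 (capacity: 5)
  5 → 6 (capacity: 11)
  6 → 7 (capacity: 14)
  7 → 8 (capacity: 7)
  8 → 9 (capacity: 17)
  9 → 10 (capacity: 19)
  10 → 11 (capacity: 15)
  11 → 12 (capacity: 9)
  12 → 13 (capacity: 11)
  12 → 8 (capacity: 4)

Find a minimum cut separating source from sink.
Min cut value = 9, edges: (11,12)

Min cut value: 9
Partition: S = [0, 1, 2, 3, 4, 5, 6, 7, 8, 9, 10, 11], T = [12, 13]
Cut edges: (11,12)

By max-flow min-cut theorem, max flow = min cut = 9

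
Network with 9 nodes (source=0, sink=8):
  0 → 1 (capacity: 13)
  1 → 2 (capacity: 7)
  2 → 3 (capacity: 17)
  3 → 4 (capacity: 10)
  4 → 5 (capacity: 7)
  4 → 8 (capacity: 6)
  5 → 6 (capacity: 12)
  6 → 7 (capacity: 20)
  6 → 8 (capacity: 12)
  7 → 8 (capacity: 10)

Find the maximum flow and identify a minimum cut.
Max flow = 7, Min cut edges: (1,2)

Maximum flow: 7
Minimum cut: (1,2)
Partition: S = [0, 1], T = [2, 3, 4, 5, 6, 7, 8]

Max-flow min-cut theorem verified: both equal 7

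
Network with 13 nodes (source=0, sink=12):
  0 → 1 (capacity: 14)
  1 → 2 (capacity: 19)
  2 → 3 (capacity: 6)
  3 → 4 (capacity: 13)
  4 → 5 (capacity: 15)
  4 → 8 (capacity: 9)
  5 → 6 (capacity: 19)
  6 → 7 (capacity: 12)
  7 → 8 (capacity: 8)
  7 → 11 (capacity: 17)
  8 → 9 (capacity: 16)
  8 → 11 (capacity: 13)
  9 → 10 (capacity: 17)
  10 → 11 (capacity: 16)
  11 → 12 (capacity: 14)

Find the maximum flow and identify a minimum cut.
Max flow = 6, Min cut edges: (2,3)

Maximum flow: 6
Minimum cut: (2,3)
Partition: S = [0, 1, 2], T = [3, 4, 5, 6, 7, 8, 9, 10, 11, 12]

Max-flow min-cut theorem verified: both equal 6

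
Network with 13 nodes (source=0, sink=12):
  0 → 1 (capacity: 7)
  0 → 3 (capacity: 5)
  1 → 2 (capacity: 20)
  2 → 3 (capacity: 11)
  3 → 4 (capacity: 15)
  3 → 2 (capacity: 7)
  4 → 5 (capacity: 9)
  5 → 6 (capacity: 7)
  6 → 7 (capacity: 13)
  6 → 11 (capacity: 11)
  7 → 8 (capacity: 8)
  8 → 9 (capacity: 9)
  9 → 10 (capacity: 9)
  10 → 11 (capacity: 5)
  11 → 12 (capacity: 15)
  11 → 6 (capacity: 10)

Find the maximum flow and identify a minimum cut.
Max flow = 7, Min cut edges: (5,6)

Maximum flow: 7
Minimum cut: (5,6)
Partition: S = [0, 1, 2, 3, 4, 5], T = [6, 7, 8, 9, 10, 11, 12]

Max-flow min-cut theorem verified: both equal 7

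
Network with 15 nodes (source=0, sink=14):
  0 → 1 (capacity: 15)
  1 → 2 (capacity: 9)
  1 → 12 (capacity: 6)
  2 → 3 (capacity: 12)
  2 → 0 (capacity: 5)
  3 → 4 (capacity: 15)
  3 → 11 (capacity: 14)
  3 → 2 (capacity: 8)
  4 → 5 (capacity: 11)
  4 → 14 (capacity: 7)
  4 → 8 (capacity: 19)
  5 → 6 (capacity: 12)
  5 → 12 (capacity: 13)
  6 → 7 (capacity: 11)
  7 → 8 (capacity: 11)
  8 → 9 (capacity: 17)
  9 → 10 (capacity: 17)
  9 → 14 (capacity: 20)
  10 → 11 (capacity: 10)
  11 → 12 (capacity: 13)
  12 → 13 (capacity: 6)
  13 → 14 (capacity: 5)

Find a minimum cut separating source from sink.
Min cut value = 14, edges: (1,2), (13,14)

Min cut value: 14
Partition: S = [0, 1, 10, 11, 12, 13], T = [2, 3, 4, 5, 6, 7, 8, 9, 14]
Cut edges: (1,2), (13,14)

By max-flow min-cut theorem, max flow = min cut = 14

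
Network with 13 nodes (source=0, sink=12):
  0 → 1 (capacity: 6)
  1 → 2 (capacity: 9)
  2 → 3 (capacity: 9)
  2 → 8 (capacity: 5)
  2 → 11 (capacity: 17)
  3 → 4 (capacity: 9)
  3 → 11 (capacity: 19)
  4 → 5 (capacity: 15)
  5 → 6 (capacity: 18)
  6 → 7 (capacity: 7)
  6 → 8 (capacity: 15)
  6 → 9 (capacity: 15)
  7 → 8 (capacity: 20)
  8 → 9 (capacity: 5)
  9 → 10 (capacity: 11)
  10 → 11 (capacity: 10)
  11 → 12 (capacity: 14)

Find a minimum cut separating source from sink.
Min cut value = 6, edges: (0,1)

Min cut value: 6
Partition: S = [0], T = [1, 2, 3, 4, 5, 6, 7, 8, 9, 10, 11, 12]
Cut edges: (0,1)

By max-flow min-cut theorem, max flow = min cut = 6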